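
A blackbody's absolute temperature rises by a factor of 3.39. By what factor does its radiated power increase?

P ∝ T⁴, so the power scales as (3.39)⁴ = 132.

factor ≈ 132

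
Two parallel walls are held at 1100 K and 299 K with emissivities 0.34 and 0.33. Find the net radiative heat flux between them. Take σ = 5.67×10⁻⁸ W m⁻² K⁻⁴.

For two large parallel gray plates, q = σ(T₁⁴ − T₂⁴) / (1/ε₁ + 1/ε₂ − 1).
1/ε₁ + 1/ε₂ − 1 = 1/0.34 + 1/0.33 − 1 = 4.971.
T₁⁴ − T₂⁴ = 1.46×10^12 − 7.99×10^9 = 1.46×10^12 K⁴.
q = 5.67×10⁻⁸ × 1.46×10^12 / 4.971 = 16600 W/m².

q ≈ 16600 W/m²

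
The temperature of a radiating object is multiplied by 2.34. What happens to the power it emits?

factor ≈ 30.0

P ∝ T⁴, so the power scales as (2.34)⁴ = 30.0.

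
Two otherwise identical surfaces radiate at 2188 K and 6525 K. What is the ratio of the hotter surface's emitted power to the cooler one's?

ratio ≈ 79.1

P ∝ T⁴, so the ratio is (6525/2188)⁴ = (2.982)⁴ = 79.1.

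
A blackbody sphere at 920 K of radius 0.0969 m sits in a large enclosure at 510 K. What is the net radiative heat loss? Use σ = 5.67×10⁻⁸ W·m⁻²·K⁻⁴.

Q ≈ 4340 W

A = 4πr² = 4π × (0.0969)² = 0.118 m².
Q = σA(T⁴ − T_s⁴). T⁴ − T_s⁴ = (920)⁴ − (510)⁴ = 7.16×10^11 − 6.77×10^10 = 6.49×10^11 K⁴.
Q = 5.67×10⁻⁸ × 0.118 × 6.49×10^11 = 4340 W.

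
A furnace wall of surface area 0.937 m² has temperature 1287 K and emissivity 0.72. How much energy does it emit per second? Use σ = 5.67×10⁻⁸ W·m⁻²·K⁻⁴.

Stefan–Boltzmann: P = εσAT⁴ = 0.72 × 5.67×10⁻⁸ × 0.937 × (1287)⁴ = 0.72 × 5.67×10⁻⁸ × 0.937 × 2.74×10^12.
P = 1.05×10^5 W.

P ≈ 1.05×10^5 W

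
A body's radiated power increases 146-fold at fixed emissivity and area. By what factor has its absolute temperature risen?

P ∝ T⁴ ⇒ T ∝ P^(1/4), so T scales by (146)^(1/4) = 3.48.

factor ≈ 3.48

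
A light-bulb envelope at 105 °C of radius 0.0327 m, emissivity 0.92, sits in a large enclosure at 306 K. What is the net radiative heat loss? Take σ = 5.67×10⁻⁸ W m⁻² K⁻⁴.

Q ≈ 8.16 W

A = 4πr² = 4π × (0.0327)² = 0.0134 m².
Convert: 105 °C = 378 K.
Q = εσA(T⁴ − T_s⁴). T⁴ − T_s⁴ = (378)⁴ − (306)⁴ = 2.04×10^10 − 8.77×10^9 = 1.16×10^10 K⁴.
Q = 0.92 × 5.67×10⁻⁸ × 0.0134 × 1.16×10^10 = 8.16 W.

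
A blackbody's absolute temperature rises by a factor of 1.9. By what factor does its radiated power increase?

factor ≈ 13.0

P ∝ T⁴, so the power scales as (1.9)⁴ = 13.0.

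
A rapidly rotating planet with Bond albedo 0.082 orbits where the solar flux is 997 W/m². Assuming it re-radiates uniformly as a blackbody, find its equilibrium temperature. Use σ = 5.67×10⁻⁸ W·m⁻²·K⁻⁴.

T ≈ 252 K

Power absorbed = (1−a)S·πR²; power emitted = 4πR²σT⁴. Equating and cancelling πR²:
T = ((1−a)S / 4σ)^(1/4) = (915 / (4 × 5.67×10⁻⁸))^(1/4) = (4.04×10^9)^(1/4).
T = 252 K.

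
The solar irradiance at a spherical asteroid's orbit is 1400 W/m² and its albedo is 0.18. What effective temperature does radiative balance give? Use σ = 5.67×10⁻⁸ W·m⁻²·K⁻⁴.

T ≈ 267 K

Power absorbed = (1−a)S·πR²; power emitted = 4πR²σT⁴. Equating and cancelling πR²:
T = ((1−a)S / 4σ)^(1/4) = (1150 / (4 × 5.67×10⁻⁸))^(1/4) = (5.06×10^9)^(1/4).
T = 267 K.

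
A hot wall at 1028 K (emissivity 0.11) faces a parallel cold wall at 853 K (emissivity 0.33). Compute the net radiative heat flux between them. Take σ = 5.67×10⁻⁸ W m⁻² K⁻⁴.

q ≈ 2990 W/m²

For two large parallel gray plates, q = σ(T₁⁴ − T₂⁴) / (1/ε₁ + 1/ε₂ − 1).
1/ε₁ + 1/ε₂ − 1 = 1/0.11 + 1/0.33 − 1 = 11.12.
T₁⁴ − T₂⁴ = 1.12×10^12 − 5.29×10^11 = 5.87×10^11 K⁴.
q = 5.67×10⁻⁸ × 5.87×10^11 / 11.12 = 2990 W/m².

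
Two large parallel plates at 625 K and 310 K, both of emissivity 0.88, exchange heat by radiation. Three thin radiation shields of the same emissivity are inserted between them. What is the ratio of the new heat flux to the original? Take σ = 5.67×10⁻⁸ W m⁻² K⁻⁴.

ratio ≈ 0.250

With N identical shields there are N+1 = 4 gaps in series, each with the same radiative resistance, so the flux falls to 1/(N+1) of its unshielded value.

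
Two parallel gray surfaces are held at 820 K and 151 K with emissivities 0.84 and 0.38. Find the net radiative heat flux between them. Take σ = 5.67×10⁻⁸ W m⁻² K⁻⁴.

For two large parallel gray plates, q = σ(T₁⁴ − T₂⁴) / (1/ε₁ + 1/ε₂ − 1).
1/ε₁ + 1/ε₂ − 1 = 1/0.84 + 1/0.38 − 1 = 2.822.
T₁⁴ − T₂⁴ = 4.52×10^11 − 5.20×10^8 = 4.52×10^11 K⁴.
q = 5.67×10⁻⁸ × 4.52×10^11 / 2.822 = 9070 W/m².

q ≈ 9070 W/m²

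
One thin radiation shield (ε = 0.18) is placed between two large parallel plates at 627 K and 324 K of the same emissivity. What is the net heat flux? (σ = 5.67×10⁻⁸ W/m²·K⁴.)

Each of the 2 gaps contributes resistance (2/ε − 1) = 2/0.18 − 1 = 10.11; total = 20.22.
q = σ(T₁⁴ − T₂⁴) / 20.22 = 5.67×10⁻⁸ × 1.44×10^11 / 20.22 = 402 W/m².

q ≈ 402 W/m²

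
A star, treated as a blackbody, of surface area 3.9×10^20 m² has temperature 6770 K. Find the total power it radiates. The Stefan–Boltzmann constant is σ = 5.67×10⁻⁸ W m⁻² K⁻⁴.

P ≈ 4.65×10^28 W

P = σAT⁴ = 5.67×10⁻⁸ × 3.90×10^20 × (6770)⁴ = 5.67×10⁻⁸ × 3.90×10^20 × 2.10×10^15.
P = 4.65×10^28 W.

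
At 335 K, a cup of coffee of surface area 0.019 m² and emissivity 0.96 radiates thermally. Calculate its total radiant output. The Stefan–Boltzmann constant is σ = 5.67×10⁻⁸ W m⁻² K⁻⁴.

Stefan–Boltzmann: P = εσAT⁴ = 0.96 × 5.67×10⁻⁸ × 0.0190 × (335)⁴ = 0.96 × 5.67×10⁻⁸ × 0.0190 × 1.26×10^10.
P = 13.0 W.

P ≈ 13.0 W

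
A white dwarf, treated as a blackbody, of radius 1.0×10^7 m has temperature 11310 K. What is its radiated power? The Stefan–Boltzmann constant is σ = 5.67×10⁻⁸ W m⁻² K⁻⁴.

A = 4πr² = 4π × (1.0×10^7)² = 1.26×10^15 m².
P = σAT⁴ = 5.67×10⁻⁸ × 1.26×10^15 × (11310)⁴ = 5.67×10⁻⁸ × 1.26×10^15 × 1.64×10^16.
P = 1.17×10^24 W.

P ≈ 1.17×10^24 W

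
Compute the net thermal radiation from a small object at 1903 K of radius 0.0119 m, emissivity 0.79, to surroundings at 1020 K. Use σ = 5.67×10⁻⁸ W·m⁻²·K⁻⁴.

Q ≈ 959 W

A = 4πr² = 4π × (0.0119)² = 1.78×10^-3 m².
Q = εσA(T⁴ − T_s⁴). T⁴ − T_s⁴ = (1903)⁴ − (1020)⁴ = 1.31×10^13 − 1.08×10^12 = 1.20×10^13 K⁴.
Q = 0.79 × 5.67×10⁻⁸ × 1.78×10^-3 × 1.20×10^13 = 959 W.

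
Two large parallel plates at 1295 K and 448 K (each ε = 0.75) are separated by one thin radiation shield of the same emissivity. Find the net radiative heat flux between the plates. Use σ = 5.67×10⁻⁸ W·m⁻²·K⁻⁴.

q ≈ 47200 W/m²

Each of the 2 gaps contributes resistance (2/ε − 1) = 2/0.75 − 1 = 1.667; total = 3.333.
q = σ(T₁⁴ − T₂⁴) / 3.333 = 5.67×10⁻⁸ × 2.77×10^12 / 3.333 = 47200 W/m².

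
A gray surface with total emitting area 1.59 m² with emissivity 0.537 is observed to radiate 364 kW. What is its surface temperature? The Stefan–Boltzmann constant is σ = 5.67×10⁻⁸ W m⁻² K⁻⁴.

From P = εσAT⁴, T = (P / εσA)^(1/4) = (3.64×10^5 / (0.537 × 5.67×10⁻⁸ × 1.59))^(1/4).
T = (7.52×10^12)^(1/4) = 1660 K.

T ≈ 1660 K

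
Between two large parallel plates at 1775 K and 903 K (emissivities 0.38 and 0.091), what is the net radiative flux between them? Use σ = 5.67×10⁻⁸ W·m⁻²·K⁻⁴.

For two large parallel gray plates, q = σ(T₁⁴ − T₂⁴) / (1/ε₁ + 1/ε₂ − 1).
1/ε₁ + 1/ε₂ − 1 = 1/0.38 + 1/0.091 − 1 = 12.62.
T₁⁴ − T₂⁴ = 9.93×10^12 − 6.65×10^11 = 9.26×10^12 K⁴.
q = 5.67×10⁻⁸ × 9.26×10^12 / 12.62 = 41600 W/m².

q ≈ 41600 W/m²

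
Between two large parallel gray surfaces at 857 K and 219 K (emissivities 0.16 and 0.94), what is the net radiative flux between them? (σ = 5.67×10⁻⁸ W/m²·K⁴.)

q ≈ 4820 W/m²

For two large parallel gray plates, q = σ(T₁⁴ − T₂⁴) / (1/ε₁ + 1/ε₂ − 1).
1/ε₁ + 1/ε₂ − 1 = 1/0.16 + 1/0.94 − 1 = 6.314.
T₁⁴ − T₂⁴ = 5.39×10^11 − 2.30×10^9 = 5.37×10^11 K⁴.
q = 5.67×10⁻⁸ × 5.37×10^11 / 6.314 = 4820 W/m².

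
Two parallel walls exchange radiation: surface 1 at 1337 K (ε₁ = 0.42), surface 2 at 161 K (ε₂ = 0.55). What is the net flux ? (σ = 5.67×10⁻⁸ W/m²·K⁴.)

q ≈ 56600 W/m²

For two large parallel gray plates, q = σ(T₁⁴ − T₂⁴) / (1/ε₁ + 1/ε₂ − 1).
1/ε₁ + 1/ε₂ − 1 = 1/0.42 + 1/0.55 − 1 = 3.199.
T₁⁴ − T₂⁴ = 3.20×10^12 − 6.72×10^8 = 3.19×10^12 K⁴.
q = 5.67×10⁻⁸ × 3.19×10^12 / 3.199 = 56600 W/m².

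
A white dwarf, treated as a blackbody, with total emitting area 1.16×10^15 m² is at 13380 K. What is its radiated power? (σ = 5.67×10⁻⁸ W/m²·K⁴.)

P ≈ 2.11×10^24 W

P = σAT⁴ = 5.67×10⁻⁸ × 1.16×10^15 × (13380)⁴ = 5.67×10⁻⁸ × 1.16×10^15 × 3.20×10^16.
P = 2.11×10^24 W.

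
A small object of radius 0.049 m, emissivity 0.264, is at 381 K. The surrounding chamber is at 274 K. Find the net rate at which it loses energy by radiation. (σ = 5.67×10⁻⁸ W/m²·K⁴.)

A = 4πr² = 4π × (0.049)² = 0.0302 m².
Q = εσA(T⁴ − T_s⁴). T⁴ − T_s⁴ = (381)⁴ − (274)⁴ = 2.11×10^10 − 5.64×10^9 = 1.54×10^10 K⁴.
Q = 0.264 × 5.67×10⁻⁸ × 0.0302 × 1.54×10^10 = 6.97 W.

Q ≈ 6.97 W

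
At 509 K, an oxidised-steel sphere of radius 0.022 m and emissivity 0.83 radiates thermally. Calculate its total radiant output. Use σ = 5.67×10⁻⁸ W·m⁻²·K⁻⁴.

P ≈ 19.2 W

A = 4πr² = 4π × (0.022)² = 6.08×10^-3 m².
Stefan–Boltzmann: P = εσAT⁴ = 0.83 × 5.67×10⁻⁸ × 6.08×10^-3 × (509)⁴ = 0.83 × 5.67×10⁻⁸ × 6.08×10^-3 × 6.71×10^10.
P = 19.2 W.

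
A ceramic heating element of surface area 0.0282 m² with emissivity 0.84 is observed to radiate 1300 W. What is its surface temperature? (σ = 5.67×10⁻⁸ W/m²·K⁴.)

T ≈ 992 K

From P = εσAT⁴, T = (P / εσA)^(1/4) = (1300 / (0.84 × 5.67×10⁻⁸ × 0.0282))^(1/4).
T = (9.68×10^11)^(1/4) = 992 K.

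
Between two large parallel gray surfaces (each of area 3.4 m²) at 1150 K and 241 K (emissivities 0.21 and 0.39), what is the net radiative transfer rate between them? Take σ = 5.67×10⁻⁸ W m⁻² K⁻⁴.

Q ≈ 53200 W

For two large parallel gray plates, q = σ(T₁⁴ − T₂⁴) / (1/ε₁ + 1/ε₂ − 1).
1/ε₁ + 1/ε₂ − 1 = 1/0.21 + 1/0.39 − 1 = 6.326.
T₁⁴ − T₂⁴ = 1.75×10^12 − 3.37×10^9 = 1.75×10^12 K⁴.
q = 5.67×10⁻⁸ × 1.75×10^12 / 6.326 = 15600 W/m².
Q = q·A = 15600 × 3.4 = 53200 W.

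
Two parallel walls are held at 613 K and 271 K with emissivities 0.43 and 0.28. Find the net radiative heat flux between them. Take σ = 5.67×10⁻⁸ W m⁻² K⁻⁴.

For two large parallel gray plates, q = σ(T₁⁴ − T₂⁴) / (1/ε₁ + 1/ε₂ − 1).
1/ε₁ + 1/ε₂ − 1 = 1/0.43 + 1/0.28 − 1 = 4.897.
T₁⁴ − T₂⁴ = 1.41×10^11 − 5.39×10^9 = 1.36×10^11 K⁴.
q = 5.67×10⁻⁸ × 1.36×10^11 / 4.897 = 1570 W/m².

q ≈ 1570 W/m²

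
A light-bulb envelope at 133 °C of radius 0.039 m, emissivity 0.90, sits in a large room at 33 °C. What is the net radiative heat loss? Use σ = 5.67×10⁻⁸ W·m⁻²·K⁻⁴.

A = 4πr² = 4π × (0.039)² = 0.0191 m².
Convert: 133 °C = 406 K; 33 °C = 306 K.
Q = εσA(T⁴ − T_s⁴). T⁴ − T_s⁴ = (406)⁴ − (306)⁴ = 2.72×10^10 − 8.77×10^9 = 1.84×10^10 K⁴.
Q = 0.90 × 5.67×10⁻⁸ × 0.0191 × 1.84×10^10 = 17.9 W.

Q ≈ 17.9 W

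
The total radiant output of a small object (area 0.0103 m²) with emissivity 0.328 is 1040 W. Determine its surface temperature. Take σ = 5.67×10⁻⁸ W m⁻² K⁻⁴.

From P = εσAT⁴, T = (P / εσA)^(1/4) = (1040 / (0.328 × 5.67×10⁻⁸ × 0.0103))^(1/4).
T = (5.43×10^12)^(1/4) = 1530 K.

T ≈ 1530 K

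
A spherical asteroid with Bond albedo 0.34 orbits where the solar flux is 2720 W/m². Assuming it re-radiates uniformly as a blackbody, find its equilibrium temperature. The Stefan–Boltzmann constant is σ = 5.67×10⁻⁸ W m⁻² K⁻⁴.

T ≈ 298 K

Power absorbed = (1−a)S·πR²; power emitted = 4πR²σT⁴. Equating and cancelling πR²:
T = ((1−a)S / 4σ)^(1/4) = (1800 / (4 × 5.67×10⁻⁸))^(1/4) = (7.92×10^9)^(1/4).
T = 298 K.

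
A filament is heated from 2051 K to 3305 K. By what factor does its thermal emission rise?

ratio ≈ 6.74

P ∝ T⁴, so the ratio is (3305/2051)⁴ = (1.611)⁴ = 6.74.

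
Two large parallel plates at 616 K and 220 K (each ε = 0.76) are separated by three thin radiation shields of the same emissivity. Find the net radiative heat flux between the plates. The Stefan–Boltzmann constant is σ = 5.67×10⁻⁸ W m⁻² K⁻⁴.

q ≈ 1230 W/m²

Each of the 4 gaps contributes resistance (2/ε − 1) = 2/0.76 − 1 = 1.632; total = 6.526.
q = σ(T₁⁴ − T₂⁴) / 6.526 = 5.67×10⁻⁸ × 1.42×10^11 / 6.526 = 1230 W/m².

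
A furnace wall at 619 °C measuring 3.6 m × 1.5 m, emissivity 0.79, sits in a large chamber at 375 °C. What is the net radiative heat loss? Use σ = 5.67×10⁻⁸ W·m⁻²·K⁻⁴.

A = 3.6 × 1.5 = 5.40 m².
Convert: 619 °C = 892 K; 375 °C = 648 K.
Q = εσA(T⁴ − T_s⁴). T⁴ − T_s⁴ = (892)⁴ − (648)⁴ = 6.33×10^11 − 1.76×10^11 = 4.57×10^11 K⁴.
Q = 0.79 × 5.67×10⁻⁸ × 5.40 × 4.57×10^11 = 1.10×10^5 W.

Q ≈ 1.10×10^5 W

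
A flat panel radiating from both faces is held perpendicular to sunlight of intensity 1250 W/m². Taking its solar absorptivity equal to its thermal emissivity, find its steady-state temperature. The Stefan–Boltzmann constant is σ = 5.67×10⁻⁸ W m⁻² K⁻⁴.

T ≈ 324 K

Absorbed flux αS = emitted flux 2εσT⁴ per unit area; with α = ε this gives T = (S/2σ)^(1/4).
T = (1250 / (2 × 5.67×10⁻⁸))^(1/4) = (1.10×10^10)^(1/4).
T = 324 K.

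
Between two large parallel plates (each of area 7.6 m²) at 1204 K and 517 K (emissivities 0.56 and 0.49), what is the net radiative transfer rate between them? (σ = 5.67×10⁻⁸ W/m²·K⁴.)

For two large parallel gray plates, q = σ(T₁⁴ − T₂⁴) / (1/ε₁ + 1/ε₂ − 1).
1/ε₁ + 1/ε₂ − 1 = 1/0.56 + 1/0.49 − 1 = 2.827.
T₁⁴ − T₂⁴ = 2.10×10^12 − 7.14×10^10 = 2.03×10^12 K⁴.
q = 5.67×10⁻⁸ × 2.03×10^12 / 2.827 = 40700 W/m².
Q = q·A = 40700 × 7.6 = 3.09×10^5 W.

Q ≈ 3.09×10^5 W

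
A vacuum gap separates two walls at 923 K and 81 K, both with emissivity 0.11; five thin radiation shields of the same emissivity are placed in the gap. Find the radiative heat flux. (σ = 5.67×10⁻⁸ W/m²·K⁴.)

q ≈ 399 W/m²

Each of the 6 gaps contributes resistance (2/ε − 1) = 2/0.11 − 1 = 17.18; total = 103.1.
q = σ(T₁⁴ − T₂⁴) / 103.1 = 5.67×10⁻⁸ × 7.26×10^11 / 103.1 = 399 W/m².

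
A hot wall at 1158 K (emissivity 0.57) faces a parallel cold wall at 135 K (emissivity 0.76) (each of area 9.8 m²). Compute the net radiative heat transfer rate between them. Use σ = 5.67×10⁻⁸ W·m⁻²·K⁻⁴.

For two large parallel gray plates, q = σ(T₁⁴ − T₂⁴) / (1/ε₁ + 1/ε₂ − 1).
1/ε₁ + 1/ε₂ − 1 = 1/0.57 + 1/0.76 − 1 = 2.070.
T₁⁴ − T₂⁴ = 1.80×10^12 − 3.32×10^8 = 1.80×10^12 K⁴.
q = 5.67×10⁻⁸ × 1.80×10^12 / 2.070 = 49200 W/m².
Q = q·A = 49200 × 9.8 = 4.83×10^5 W.

Q ≈ 4.83×10^5 W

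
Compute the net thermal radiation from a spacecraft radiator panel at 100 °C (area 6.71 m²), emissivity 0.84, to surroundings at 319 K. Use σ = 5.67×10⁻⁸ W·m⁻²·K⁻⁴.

Convert: 100 °C = 373 K.
Q = εσA(T⁴ − T_s⁴). T⁴ − T_s⁴ = (373)⁴ − (319)⁴ = 1.94×10^10 − 1.04×10^10 = 9.00×10^9 K⁴.
Q = 0.84 × 5.67×10⁻⁸ × 6.71 × 9.00×10^9 = 2880 W.

Q ≈ 2880 W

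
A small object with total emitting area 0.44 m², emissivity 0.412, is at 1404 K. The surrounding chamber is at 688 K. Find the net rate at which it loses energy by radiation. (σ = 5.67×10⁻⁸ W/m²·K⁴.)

Q ≈ 37600 W

Q = εσA(T⁴ − T_s⁴). T⁴ − T_s⁴ = (1404)⁴ − (688)⁴ = 3.89×10^12 − 2.24×10^11 = 3.66×10^12 K⁴.
Q = 0.412 × 5.67×10⁻⁸ × 0.440 × 3.66×10^12 = 37600 W.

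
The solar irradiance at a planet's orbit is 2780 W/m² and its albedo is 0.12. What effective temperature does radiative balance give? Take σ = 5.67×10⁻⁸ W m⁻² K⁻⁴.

T ≈ 322 K

Power absorbed = (1−a)S·πR²; power emitted = 4πR²σT⁴. Equating and cancelling πR²:
T = ((1−a)S / 4σ)^(1/4) = (2450 / (4 × 5.67×10⁻⁸))^(1/4) = (1.08×10^10)^(1/4).
T = 322 K.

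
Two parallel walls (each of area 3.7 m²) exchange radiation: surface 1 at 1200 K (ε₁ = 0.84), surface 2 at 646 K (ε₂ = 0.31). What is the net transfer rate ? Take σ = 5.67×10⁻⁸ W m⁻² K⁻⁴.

Q ≈ 1.17×10^5 W

For two large parallel gray plates, q = σ(T₁⁴ − T₂⁴) / (1/ε₁ + 1/ε₂ − 1).
1/ε₁ + 1/ε₂ − 1 = 1/0.84 + 1/0.31 − 1 = 3.416.
T₁⁴ − T₂⁴ = 2.07×10^12 − 1.74×10^11 = 1.90×10^12 K⁴.
q = 5.67×10⁻⁸ × 1.90×10^12 / 3.416 = 31500 W/m².
Q = q·A = 31500 × 3.7 = 1.17×10^5 W.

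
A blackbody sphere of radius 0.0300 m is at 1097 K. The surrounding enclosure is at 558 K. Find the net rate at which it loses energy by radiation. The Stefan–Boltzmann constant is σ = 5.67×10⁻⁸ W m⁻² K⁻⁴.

Q ≈ 867 W

A = 4πr² = 4π × (0.0300)² = 0.0113 m².
Q = σA(T⁴ − T_s⁴). T⁴ − T_s⁴ = (1097)⁴ − (558)⁴ = 1.45×10^12 − 9.69×10^10 = 1.35×10^12 K⁴.
Q = 5.67×10⁻⁸ × 0.0113 × 1.35×10^12 = 867 W.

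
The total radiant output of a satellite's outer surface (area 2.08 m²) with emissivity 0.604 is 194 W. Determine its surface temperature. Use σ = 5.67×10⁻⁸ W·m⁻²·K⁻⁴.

T ≈ 228 K

From P = εσAT⁴, T = (P / εσA)^(1/4) = (194 / (0.604 × 5.67×10⁻⁸ × 2.08))^(1/4).
T = (2.72×10^9)^(1/4) = 228 K.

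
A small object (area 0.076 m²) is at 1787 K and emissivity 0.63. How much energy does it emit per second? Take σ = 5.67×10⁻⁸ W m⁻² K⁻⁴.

P = εσAT⁴ = 0.63 × 5.67×10⁻⁸ × 0.0760 × (1787)⁴ = 0.63 × 5.67×10⁻⁸ × 0.0760 × 1.02×10^13.
P = 27700 W.

P ≈ 27700 W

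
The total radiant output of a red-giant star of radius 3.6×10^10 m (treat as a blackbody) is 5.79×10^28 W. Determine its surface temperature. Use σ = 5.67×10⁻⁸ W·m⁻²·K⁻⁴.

T ≈ 2810 K

A = 4πr² = 4π × (3.6×10^10)² = 1.63×10^22 m².
From P = σAT⁴, T = (P / σA)^(1/4) = (5.79×10^28 / (5.67×10⁻⁸ × 1.63×10^22))^(1/4).
T = (6.27×10^13)^(1/4) = 2810 K.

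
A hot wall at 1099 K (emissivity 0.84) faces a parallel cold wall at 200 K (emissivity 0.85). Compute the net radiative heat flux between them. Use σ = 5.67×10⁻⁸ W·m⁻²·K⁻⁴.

For two large parallel gray plates, q = σ(T₁⁴ − T₂⁴) / (1/ε₁ + 1/ε₂ − 1).
1/ε₁ + 1/ε₂ − 1 = 1/0.84 + 1/0.85 − 1 = 1.367.
T₁⁴ − T₂⁴ = 1.46×10^12 − 1.60×10^9 = 1.46×10^12 K⁴.
q = 5.67×10⁻⁸ × 1.46×10^12 / 1.367 = 60400 W/m².

q ≈ 60400 W/m²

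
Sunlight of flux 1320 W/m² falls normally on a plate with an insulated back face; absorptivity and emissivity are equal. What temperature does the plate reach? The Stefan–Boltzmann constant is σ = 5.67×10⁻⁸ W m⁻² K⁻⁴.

Absorbed flux αS = emitted flux εσT⁴ (one radiating face); with α = ε, T = (S/σ)^(1/4).
T = (1320 / 5.67×10⁻⁸)^(1/4) = (2.33×10^10)^(1/4).
T = 391 K.

T ≈ 391 K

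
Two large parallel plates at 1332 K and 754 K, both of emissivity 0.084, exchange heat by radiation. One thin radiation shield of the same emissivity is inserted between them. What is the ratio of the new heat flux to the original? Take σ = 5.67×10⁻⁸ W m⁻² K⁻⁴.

ratio ≈ 0.500

With N identical shields there are N+1 = 2 gaps in series, each with the same radiative resistance, so the flux falls to 1/(N+1) of its unshielded value.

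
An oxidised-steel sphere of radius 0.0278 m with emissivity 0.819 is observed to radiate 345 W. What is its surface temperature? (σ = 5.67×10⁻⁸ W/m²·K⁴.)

A = 4πr² = 4π × (0.0278)² = 9.71×10^-3 m².
From P = εσAT⁴, T = (P / εσA)^(1/4) = (345 / (0.819 × 5.67×10⁻⁸ × 9.71×10^-3))^(1/4).
T = (7.65×10^11)^(1/4) = 935 K.

T ≈ 935 K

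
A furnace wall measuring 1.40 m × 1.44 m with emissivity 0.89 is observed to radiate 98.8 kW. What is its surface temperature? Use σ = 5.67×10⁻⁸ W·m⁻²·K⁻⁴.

T ≈ 993 K

A = 1.40 × 1.44 = 2.02 m².
From P = εσAT⁴, T = (P / εσA)^(1/4) = (98800 / (0.89 × 5.67×10⁻⁸ × 2.02))^(1/4).
T = (9.71×10^11)^(1/4) = 993 K.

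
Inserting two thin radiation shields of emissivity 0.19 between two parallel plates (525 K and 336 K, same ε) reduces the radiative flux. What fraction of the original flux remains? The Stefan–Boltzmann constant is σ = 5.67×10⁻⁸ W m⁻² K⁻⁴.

With N identical shields there are N+1 = 3 gaps in series, each with the same radiative resistance, so the flux falls to 1/(N+1) of its unshielded value.

ratio ≈ 0.333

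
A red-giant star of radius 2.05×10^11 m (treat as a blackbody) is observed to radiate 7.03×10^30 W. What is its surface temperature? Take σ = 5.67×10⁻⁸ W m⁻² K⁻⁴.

A = 4πr² = 4π × (2.05×10^11)² = 5.28×10^23 m².
From P = σAT⁴, T = (P / σA)^(1/4) = (7.03×10^30 / (5.67×10⁻⁸ × 5.28×10^23))^(1/4).
T = (2.35×10^14)^(1/4) = 3910 K.

T ≈ 3910 K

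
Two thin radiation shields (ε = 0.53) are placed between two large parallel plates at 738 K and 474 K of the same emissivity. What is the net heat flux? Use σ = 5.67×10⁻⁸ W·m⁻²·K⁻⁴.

Each of the 3 gaps contributes resistance (2/ε − 1) = 2/0.53 − 1 = 2.774; total = 8.321.
q = σ(T₁⁴ − T₂⁴) / 8.321 = 5.67×10⁻⁸ × 2.46×10^11 / 8.321 = 1680 W/m².

q ≈ 1680 W/m²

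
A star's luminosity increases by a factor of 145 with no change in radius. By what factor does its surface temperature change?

factor ≈ 3.47

P ∝ T⁴ ⇒ T ∝ P^(1/4), so T scales by (145)^(1/4) = 3.47.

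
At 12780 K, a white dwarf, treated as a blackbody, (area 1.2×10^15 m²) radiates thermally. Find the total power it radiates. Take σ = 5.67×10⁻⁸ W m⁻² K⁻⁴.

P ≈ 1.82×10^24 W

P = σAT⁴ = 5.67×10⁻⁸ × 1.20×10^15 × (12780)⁴ = 5.67×10⁻⁸ × 1.20×10^15 × 2.67×10^16.
P = 1.82×10^24 W.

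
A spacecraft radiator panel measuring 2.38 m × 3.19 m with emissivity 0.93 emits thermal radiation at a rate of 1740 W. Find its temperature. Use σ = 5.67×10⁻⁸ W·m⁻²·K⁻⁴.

T ≈ 257 K

A = 2.38 × 3.19 = 7.59 m².
From P = εσAT⁴, T = (P / εσA)^(1/4) = (1740 / (0.93 × 5.67×10⁻⁸ × 7.59))^(1/4).
T = (4.35×10^9)^(1/4) = 257 K.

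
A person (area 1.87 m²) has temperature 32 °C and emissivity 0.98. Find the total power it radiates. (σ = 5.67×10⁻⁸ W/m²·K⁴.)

32 °C = 305 K.
Stefan–Boltzmann: P = εσAT⁴ = 0.98 × 5.67×10⁻⁸ × 1.87 × (305)⁴ = 0.98 × 5.67×10⁻⁸ × 1.87 × 8.65×10^9.
P = 899 W.

P ≈ 899 W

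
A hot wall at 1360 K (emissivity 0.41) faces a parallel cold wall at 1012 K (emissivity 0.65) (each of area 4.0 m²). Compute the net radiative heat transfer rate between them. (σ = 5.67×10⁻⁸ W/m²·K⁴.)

For two large parallel gray plates, q = σ(T₁⁴ − T₂⁴) / (1/ε₁ + 1/ε₂ − 1).
1/ε₁ + 1/ε₂ − 1 = 1/0.41 + 1/0.65 − 1 = 2.977.
T₁⁴ − T₂⁴ = 3.42×10^12 − 1.05×10^12 = 2.37×10^12 K⁴.
q = 5.67×10⁻⁸ × 2.37×10^12 / 2.977 = 45200 W/m².
Q = q·A = 45200 × 4.0 = 1.81×10^5 W.

Q ≈ 1.81×10^5 W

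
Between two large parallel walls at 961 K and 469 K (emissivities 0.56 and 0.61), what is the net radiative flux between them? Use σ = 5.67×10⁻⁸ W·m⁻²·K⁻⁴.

For two large parallel gray plates, q = σ(T₁⁴ − T₂⁴) / (1/ε₁ + 1/ε₂ − 1).
1/ε₁ + 1/ε₂ − 1 = 1/0.56 + 1/0.61 − 1 = 2.425.
T₁⁴ − T₂⁴ = 8.53×10^11 − 4.84×10^10 = 8.05×10^11 K⁴.
q = 5.67×10⁻⁸ × 8.05×10^11 / 2.425 = 18800 W/m².

q ≈ 18800 W/m²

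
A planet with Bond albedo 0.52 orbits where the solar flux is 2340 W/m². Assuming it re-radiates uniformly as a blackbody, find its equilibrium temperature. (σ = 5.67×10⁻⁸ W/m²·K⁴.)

T ≈ 265 K

Power absorbed = (1−a)S·πR²; power emitted = 4πR²σT⁴. Equating and cancelling πR²:
T = ((1−a)S / 4σ)^(1/4) = (1120 / (4 × 5.67×10⁻⁸))^(1/4) = (4.95×10^9)^(1/4).
T = 265 K.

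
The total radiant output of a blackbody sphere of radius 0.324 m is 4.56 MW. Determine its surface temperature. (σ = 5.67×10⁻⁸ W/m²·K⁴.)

A = 4πr² = 4π × (0.324)² = 1.32 m².
From P = σAT⁴, T = (P / σA)^(1/4) = (4.56×10^6 / (5.67×10⁻⁸ × 1.32))^(1/4).
T = (6.10×10^13)^(1/4) = 2790 K.

T ≈ 2790 K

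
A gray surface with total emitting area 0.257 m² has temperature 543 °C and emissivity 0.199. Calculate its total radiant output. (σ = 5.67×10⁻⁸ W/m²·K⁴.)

543 °C = 816 K.
Stefan–Boltzmann: P = εσAT⁴ = 0.199 × 5.67×10⁻⁸ × 0.257 × (816)⁴ = 0.199 × 5.67×10⁻⁸ × 0.257 × 4.43×10^11.
P = 1290 W.

P ≈ 1290 W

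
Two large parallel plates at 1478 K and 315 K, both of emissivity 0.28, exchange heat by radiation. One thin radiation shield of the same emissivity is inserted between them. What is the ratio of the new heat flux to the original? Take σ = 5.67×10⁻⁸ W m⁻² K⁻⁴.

ratio ≈ 0.500

With N identical shields there are N+1 = 2 gaps in series, each with the same radiative resistance, so the flux falls to 1/(N+1) of its unshielded value.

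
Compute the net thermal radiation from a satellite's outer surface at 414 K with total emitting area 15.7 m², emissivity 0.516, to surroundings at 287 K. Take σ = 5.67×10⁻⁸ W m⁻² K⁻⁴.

Q = εσA(T⁴ − T_s⁴). T⁴ − T_s⁴ = (414)⁴ − (287)⁴ = 2.94×10^10 − 6.78×10^9 = 2.26×10^10 K⁴.
Q = 0.516 × 5.67×10⁻⁸ × 15.7 × 2.26×10^10 = 10400 W.

Q ≈ 10400 W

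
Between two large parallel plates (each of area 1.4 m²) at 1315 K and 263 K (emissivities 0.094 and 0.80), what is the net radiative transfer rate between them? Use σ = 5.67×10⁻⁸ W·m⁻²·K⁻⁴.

For two large parallel gray plates, q = σ(T₁⁴ − T₂⁴) / (1/ε₁ + 1/ε₂ − 1).
1/ε₁ + 1/ε₂ − 1 = 1/0.094 + 1/0.80 − 1 = 10.89.
T₁⁴ − T₂⁴ = 2.99×10^12 − 4.78×10^9 = 2.99×10^12 K⁴.
q = 5.67×10⁻⁸ × 2.99×10^12 / 10.89 = 15500 W/m².
Q = q·A = 15500 × 1.4 = 21800 W.

Q ≈ 21800 W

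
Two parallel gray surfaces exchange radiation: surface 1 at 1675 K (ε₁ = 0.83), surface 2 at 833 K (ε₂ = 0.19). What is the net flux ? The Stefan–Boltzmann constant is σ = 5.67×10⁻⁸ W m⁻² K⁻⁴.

q ≈ 76600 W/m²

For two large parallel gray plates, q = σ(T₁⁴ − T₂⁴) / (1/ε₁ + 1/ε₂ − 1).
1/ε₁ + 1/ε₂ − 1 = 1/0.83 + 1/0.19 − 1 = 5.468.
T₁⁴ − T₂⁴ = 7.87×10^12 − 4.81×10^11 = 7.39×10^12 K⁴.
q = 5.67×10⁻⁸ × 7.39×10^12 / 5.468 = 76600 W/m².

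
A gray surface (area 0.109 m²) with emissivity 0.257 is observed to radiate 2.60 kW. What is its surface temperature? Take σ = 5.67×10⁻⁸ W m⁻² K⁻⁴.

T ≈ 1130 K

From P = εσAT⁴, T = (P / εσA)^(1/4) = (2600 / (0.257 × 5.67×10⁻⁸ × 0.109))^(1/4).
T = (1.64×10^12)^(1/4) = 1130 K.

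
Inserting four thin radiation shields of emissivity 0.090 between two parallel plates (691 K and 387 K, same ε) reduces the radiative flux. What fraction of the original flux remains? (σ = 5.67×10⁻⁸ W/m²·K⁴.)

ratio ≈ 0.200

With N identical shields there are N+1 = 5 gaps in series, each with the same radiative resistance, so the flux falls to 1/(N+1) of its unshielded value.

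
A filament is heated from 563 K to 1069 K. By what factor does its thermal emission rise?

P ∝ T⁴, so the ratio is (1069/563)⁴ = (1.899)⁴ = 13.0.

ratio ≈ 13.0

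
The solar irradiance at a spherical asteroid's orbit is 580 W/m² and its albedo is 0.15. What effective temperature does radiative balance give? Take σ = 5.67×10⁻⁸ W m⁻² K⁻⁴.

T ≈ 216 K

Power absorbed = (1−a)S·πR²; power emitted = 4πR²σT⁴. Equating and cancelling πR²:
T = ((1−a)S / 4σ)^(1/4) = (493 / (4 × 5.67×10⁻⁸))^(1/4) = (2.17×10^9)^(1/4).
T = 216 K.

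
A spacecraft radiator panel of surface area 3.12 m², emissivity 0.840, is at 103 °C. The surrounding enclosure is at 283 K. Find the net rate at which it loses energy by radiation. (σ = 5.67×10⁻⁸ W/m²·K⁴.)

Q ≈ 2020 W

Convert: 103 °C = 376 K.
Q = εσA(T⁴ − T_s⁴). T⁴ − T_s⁴ = (376)⁴ − (283)⁴ = 2.00×10^10 − 6.41×10^9 = 1.36×10^10 K⁴.
Q = 0.840 × 5.67×10⁻⁸ × 3.12 × 1.36×10^10 = 2020 W.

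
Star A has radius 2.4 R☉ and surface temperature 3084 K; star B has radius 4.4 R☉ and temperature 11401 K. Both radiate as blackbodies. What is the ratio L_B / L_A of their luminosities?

L_B/L_A ≈ 628

L = 4πR²σT⁴ ∝ R²T⁴, so L_B/L_A = (4.4/2.4)² × (11401/3084)⁴ = 3.36 × 187 = 628.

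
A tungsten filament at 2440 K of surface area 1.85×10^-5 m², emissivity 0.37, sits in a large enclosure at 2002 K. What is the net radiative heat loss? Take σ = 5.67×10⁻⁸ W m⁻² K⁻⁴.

Q ≈ 7.52 W

Q = εσA(T⁴ − T_s⁴). T⁴ − T_s⁴ = (2440)⁴ − (2002)⁴ = 3.54×10^13 − 1.61×10^13 = 1.94×10^13 K⁴.
Q = 0.37 × 5.67×10⁻⁸ × 1.85×10^-5 × 1.94×10^13 = 7.52 W.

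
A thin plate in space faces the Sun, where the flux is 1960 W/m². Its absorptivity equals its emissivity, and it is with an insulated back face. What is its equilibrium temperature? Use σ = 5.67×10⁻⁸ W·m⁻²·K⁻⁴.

T ≈ 431 K

Absorbed flux αS = emitted flux εσT⁴ (one radiating face); with α = ε, T = (S/σ)^(1/4).
T = (1960 / 5.67×10⁻⁸)^(1/4) = (3.46×10^10)^(1/4).
T = 431 K.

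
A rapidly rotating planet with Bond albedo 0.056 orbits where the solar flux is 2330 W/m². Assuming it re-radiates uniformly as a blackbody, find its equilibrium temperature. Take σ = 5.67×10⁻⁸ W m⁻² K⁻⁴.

Power absorbed = (1−a)S·πR²; power emitted = 4πR²σT⁴. Equating and cancelling πR²:
T = ((1−a)S / 4σ)^(1/4) = (2200 / (4 × 5.67×10⁻⁸))^(1/4) = (9.70×10^9)^(1/4).
T = 314 K.

T ≈ 314 K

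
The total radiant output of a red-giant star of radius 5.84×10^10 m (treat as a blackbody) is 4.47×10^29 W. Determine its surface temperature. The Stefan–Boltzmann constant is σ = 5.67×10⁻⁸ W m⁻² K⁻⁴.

T ≈ 3680 K

A = 4πr² = 4π × (5.84×10^10)² = 4.29×10^22 m².
From P = σAT⁴, T = (P / σA)^(1/4) = (4.47×10^29 / (5.67×10⁻⁸ × 4.29×10^22))^(1/4).
T = (1.84×10^14)^(1/4) = 3680 K.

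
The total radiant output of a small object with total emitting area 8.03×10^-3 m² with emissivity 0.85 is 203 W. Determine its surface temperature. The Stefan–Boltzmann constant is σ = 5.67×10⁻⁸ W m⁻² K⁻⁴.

T ≈ 851 K

From P = εσAT⁴, T = (P / εσA)^(1/4) = (203 / (0.85 × 5.67×10⁻⁸ × 8.03×10^-3))^(1/4).
T = (5.25×10^11)^(1/4) = 851 K.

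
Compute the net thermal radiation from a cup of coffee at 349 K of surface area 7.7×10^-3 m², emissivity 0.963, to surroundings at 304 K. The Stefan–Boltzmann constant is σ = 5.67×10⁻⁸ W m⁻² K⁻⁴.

Q ≈ 2.65 W

Q = εσA(T⁴ − T_s⁴). T⁴ − T_s⁴ = (349)⁴ − (304)⁴ = 1.48×10^10 − 8.54×10^9 = 6.29×10^9 K⁴.
Q = 0.963 × 5.67×10⁻⁸ × 7.70×10^-3 × 6.29×10^9 = 2.65 W.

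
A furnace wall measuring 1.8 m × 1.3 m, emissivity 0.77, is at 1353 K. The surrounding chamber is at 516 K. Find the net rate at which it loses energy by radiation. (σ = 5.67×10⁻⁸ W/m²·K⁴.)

Q ≈ 3.35×10^5 W

A = 1.8 × 1.3 = 2.34 m².
Q = εσA(T⁴ − T_s⁴). T⁴ − T_s⁴ = (1353)⁴ − (516)⁴ = 3.35×10^12 − 7.09×10^10 = 3.28×10^12 K⁴.
Q = 0.77 × 5.67×10⁻⁸ × 2.34 × 3.28×10^12 = 3.35×10^5 W.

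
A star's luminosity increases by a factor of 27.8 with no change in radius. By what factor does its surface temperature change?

P ∝ T⁴ ⇒ T ∝ P^(1/4), so T scales by (27.8)^(1/4) = 2.30.

factor ≈ 2.30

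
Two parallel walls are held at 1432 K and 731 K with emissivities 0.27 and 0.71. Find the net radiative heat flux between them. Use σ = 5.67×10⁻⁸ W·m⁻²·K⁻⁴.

For two large parallel gray plates, q = σ(T₁⁴ − T₂⁴) / (1/ε₁ + 1/ε₂ − 1).
1/ε₁ + 1/ε₂ − 1 = 1/0.27 + 1/0.71 − 1 = 4.112.
T₁⁴ − T₂⁴ = 4.21×10^12 − 2.86×10^11 = 3.92×10^12 K⁴.
q = 5.67×10⁻⁸ × 3.92×10^12 / 4.112 = 54000 W/m².

q ≈ 54000 W/m²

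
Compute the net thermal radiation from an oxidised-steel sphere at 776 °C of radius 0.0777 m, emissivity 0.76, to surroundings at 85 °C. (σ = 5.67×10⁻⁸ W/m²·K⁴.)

Q ≈ 3900 W

A = 4πr² = 4π × (0.0777)² = 0.0759 m².
Convert: 776 °C = 1049 K; 85 °C = 358 K.
Q = εσA(T⁴ − T_s⁴). T⁴ − T_s⁴ = (1049)⁴ − (358)⁴ = 1.21×10^12 − 1.64×10^10 = 1.19×10^12 K⁴.
Q = 0.76 × 5.67×10⁻⁸ × 0.0759 × 1.19×10^12 = 3900 W.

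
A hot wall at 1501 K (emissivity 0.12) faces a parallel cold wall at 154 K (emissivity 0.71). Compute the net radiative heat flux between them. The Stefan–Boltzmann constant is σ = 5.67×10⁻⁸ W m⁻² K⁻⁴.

For two large parallel gray plates, q = σ(T₁⁴ − T₂⁴) / (1/ε₁ + 1/ε₂ − 1).
1/ε₁ + 1/ε₂ − 1 = 1/0.12 + 1/0.71 − 1 = 8.742.
T₁⁴ − T₂⁴ = 5.08×10^12 − 5.62×10^8 = 5.08×10^12 K⁴.
q = 5.67×10⁻⁸ × 5.08×10^12 / 8.742 = 32900 W/m².

q ≈ 32900 W/m²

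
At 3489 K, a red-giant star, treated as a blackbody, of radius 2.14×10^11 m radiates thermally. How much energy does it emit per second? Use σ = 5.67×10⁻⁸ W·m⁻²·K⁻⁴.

A = 4πr² = 4π × (2.14×10^11)² = 5.75×10^23 m².
P = σAT⁴ = 5.67×10⁻⁸ × 5.75×10^23 × (3489)⁴ = 5.67×10⁻⁸ × 5.75×10^23 × 1.48×10^14.
P = 4.84×10^30 W.

P ≈ 4.84×10^30 W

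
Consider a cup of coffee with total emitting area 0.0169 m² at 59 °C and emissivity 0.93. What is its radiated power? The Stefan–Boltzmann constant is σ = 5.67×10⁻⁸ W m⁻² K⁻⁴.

P ≈ 10.8 W

59 °C = 332 K.
P = εσAT⁴ = 0.93 × 5.67×10⁻⁸ × 0.0169 × (332)⁴ = 0.93 × 5.67×10⁻⁸ × 0.0169 × 1.21×10^10.
P = 10.8 W.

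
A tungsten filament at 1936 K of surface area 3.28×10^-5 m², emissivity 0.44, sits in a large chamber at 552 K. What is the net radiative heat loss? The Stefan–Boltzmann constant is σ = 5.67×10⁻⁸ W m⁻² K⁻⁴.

Q ≈ 11.4 W

Q = εσA(T⁴ − T_s⁴). T⁴ − T_s⁴ = (1936)⁴ − (552)⁴ = 1.40×10^13 − 9.28×10^10 = 1.40×10^13 K⁴.
Q = 0.44 × 5.67×10⁻⁸ × 3.28×10^-5 × 1.40×10^13 = 11.4 W.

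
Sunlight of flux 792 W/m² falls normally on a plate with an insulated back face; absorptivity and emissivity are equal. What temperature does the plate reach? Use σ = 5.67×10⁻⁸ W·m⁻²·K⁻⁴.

T ≈ 344 K

Absorbed flux αS = emitted flux εσT⁴ (one radiating face); with α = ε, T = (S/σ)^(1/4).
T = (792 / 5.67×10⁻⁸)^(1/4) = (1.40×10^10)^(1/4).
T = 344 K.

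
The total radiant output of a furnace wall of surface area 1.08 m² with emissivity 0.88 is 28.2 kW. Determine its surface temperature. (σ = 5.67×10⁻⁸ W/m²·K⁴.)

From P = εσAT⁴, T = (P / εσA)^(1/4) = (28200 / (0.88 × 5.67×10⁻⁸ × 1.08))^(1/4).
T = (5.23×10^11)^(1/4) = 851 K.

T ≈ 851 K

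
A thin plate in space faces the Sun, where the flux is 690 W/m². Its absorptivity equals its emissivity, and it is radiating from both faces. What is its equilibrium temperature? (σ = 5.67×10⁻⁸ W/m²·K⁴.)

T ≈ 279 K

Absorbed flux αS = emitted flux 2εσT⁴ per unit area; with α = ε this gives T = (S/2σ)^(1/4).
T = (690 / (2 × 5.67×10⁻⁸))^(1/4) = (6.08×10^9)^(1/4).
T = 279 K.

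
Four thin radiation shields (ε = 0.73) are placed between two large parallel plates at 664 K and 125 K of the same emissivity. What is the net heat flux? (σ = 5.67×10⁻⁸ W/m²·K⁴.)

Each of the 5 gaps contributes resistance (2/ε − 1) = 2/0.73 − 1 = 1.740; total = 8.699.
q = σ(T₁⁴ − T₂⁴) / 8.699 = 5.67×10⁻⁸ × 1.94×10^11 / 8.699 = 1270 W/m².

q ≈ 1270 W/m²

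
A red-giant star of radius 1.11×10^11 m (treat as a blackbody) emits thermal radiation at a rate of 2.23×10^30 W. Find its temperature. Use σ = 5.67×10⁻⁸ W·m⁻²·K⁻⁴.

T ≈ 3990 K

A = 4πr² = 4π × (1.11×10^11)² = 1.55×10^23 m².
From P = σAT⁴, T = (P / σA)^(1/4) = (2.23×10^30 / (5.67×10⁻⁸ × 1.55×10^23))^(1/4).
T = (2.54×10^14)^(1/4) = 3990 K.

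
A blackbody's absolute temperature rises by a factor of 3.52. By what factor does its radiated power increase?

P ∝ T⁴, so the power scales as (3.52)⁴ = 154.

factor ≈ 154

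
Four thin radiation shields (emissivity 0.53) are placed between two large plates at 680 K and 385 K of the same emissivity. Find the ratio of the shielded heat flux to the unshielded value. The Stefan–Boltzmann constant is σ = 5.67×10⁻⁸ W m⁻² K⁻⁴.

With N identical shields there are N+1 = 5 gaps in series, each with the same radiative resistance, so the flux falls to 1/(N+1) of its unshielded value.

ratio ≈ 0.200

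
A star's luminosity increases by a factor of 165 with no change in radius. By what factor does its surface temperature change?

P ∝ T⁴ ⇒ T ∝ P^(1/4), so T scales by (165)^(1/4) = 3.58.

factor ≈ 3.58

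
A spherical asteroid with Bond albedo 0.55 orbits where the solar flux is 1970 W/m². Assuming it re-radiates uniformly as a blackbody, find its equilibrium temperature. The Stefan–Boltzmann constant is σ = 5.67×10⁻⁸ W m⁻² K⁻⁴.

T ≈ 250 K

Power absorbed = (1−a)S·πR²; power emitted = 4πR²σT⁴. Equating and cancelling πR²:
T = ((1−a)S / 4σ)^(1/4) = (886 / (4 × 5.67×10⁻⁸))^(1/4) = (3.91×10^9)^(1/4).
T = 250 K.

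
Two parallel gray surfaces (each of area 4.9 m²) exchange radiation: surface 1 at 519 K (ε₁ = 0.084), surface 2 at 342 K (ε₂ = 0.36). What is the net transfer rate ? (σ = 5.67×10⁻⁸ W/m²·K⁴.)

Q ≈ 1200 W

For two large parallel gray plates, q = σ(T₁⁴ − T₂⁴) / (1/ε₁ + 1/ε₂ − 1).
1/ε₁ + 1/ε₂ − 1 = 1/0.084 + 1/0.36 − 1 = 13.68.
T₁⁴ − T₂⁴ = 7.26×10^10 − 1.37×10^10 = 5.89×10^10 K⁴.
q = 5.67×10⁻⁸ × 5.89×10^10 / 13.68 = 244 W/m².
Q = q·A = 244 × 4.9 = 1200 W.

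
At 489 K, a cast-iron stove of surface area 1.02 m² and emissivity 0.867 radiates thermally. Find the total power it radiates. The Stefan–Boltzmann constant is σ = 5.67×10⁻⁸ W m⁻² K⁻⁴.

P ≈ 2870 W

P = εσAT⁴ = 0.867 × 5.67×10⁻⁸ × 1.02 × (489)⁴ = 0.867 × 5.67×10⁻⁸ × 1.02 × 5.72×10^10.
P = 2870 W.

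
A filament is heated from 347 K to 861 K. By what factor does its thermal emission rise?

P ∝ T⁴, so the ratio is (861/347)⁴ = (2.481)⁴ = 37.9.

ratio ≈ 37.9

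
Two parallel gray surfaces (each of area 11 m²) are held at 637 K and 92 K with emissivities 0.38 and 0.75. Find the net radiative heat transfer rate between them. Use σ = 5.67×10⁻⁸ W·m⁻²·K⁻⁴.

For two large parallel gray plates, q = σ(T₁⁴ − T₂⁴) / (1/ε₁ + 1/ε₂ − 1).
1/ε₁ + 1/ε₂ − 1 = 1/0.38 + 1/0.75 − 1 = 2.965.
T₁⁴ − T₂⁴ = 1.65×10^11 − 7.16×10^7 = 1.65×10^11 K⁴.
q = 5.67×10⁻⁸ × 1.65×10^11 / 2.965 = 3150 W/m².
Q = q·A = 3150 × 11 = 34600 W.

Q ≈ 34600 W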